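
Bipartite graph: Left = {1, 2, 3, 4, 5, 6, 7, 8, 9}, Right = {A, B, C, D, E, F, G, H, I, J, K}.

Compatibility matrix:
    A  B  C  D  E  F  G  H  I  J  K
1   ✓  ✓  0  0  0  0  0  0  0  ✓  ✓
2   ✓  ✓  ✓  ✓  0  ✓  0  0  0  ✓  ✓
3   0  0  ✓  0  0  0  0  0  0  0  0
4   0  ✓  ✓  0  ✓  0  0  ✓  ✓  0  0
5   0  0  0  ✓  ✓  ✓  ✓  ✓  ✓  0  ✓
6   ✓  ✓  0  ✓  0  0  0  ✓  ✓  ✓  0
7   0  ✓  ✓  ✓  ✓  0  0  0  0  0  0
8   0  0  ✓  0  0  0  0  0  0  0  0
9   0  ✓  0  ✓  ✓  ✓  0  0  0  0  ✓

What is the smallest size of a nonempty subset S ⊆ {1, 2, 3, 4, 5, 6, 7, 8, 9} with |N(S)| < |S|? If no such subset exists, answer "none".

Take S = {3, 8}. Its neighbourhood is {C}, so |N(S)| = 1 < |S| = 2.
No single vertex violates Hall's condition since each has at least one neighbour, so 2 is the minimum.

2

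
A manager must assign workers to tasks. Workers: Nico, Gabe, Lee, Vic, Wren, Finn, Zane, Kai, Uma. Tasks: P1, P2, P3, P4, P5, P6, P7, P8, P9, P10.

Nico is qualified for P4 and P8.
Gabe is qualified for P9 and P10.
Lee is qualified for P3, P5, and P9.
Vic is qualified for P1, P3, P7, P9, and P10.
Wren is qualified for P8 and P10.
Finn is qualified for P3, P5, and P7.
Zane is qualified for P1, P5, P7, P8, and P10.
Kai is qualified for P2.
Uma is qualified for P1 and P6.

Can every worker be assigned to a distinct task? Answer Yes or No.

Yes

One maximum matching: Nico–P4, Gabe–P9, Lee–P5, Vic–P3, Wren–P8, Finn–P7, Zane–P10, Kai–P2, Uma–P1.
Every worker is matched, so this matching saturates all of them.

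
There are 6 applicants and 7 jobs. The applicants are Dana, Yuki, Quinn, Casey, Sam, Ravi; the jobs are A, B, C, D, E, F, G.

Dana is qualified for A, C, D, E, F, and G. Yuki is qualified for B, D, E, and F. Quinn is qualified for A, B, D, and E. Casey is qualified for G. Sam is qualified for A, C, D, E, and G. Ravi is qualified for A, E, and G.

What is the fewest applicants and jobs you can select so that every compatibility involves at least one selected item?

A maximum matching has 6 edges (e.g. Dana–A, Yuki–F, Quinn–B, Casey–G, Sam–D, Ravi–E).
By König's theorem the minimum vertex cover has the same size. One such cover is {Dana, Yuki, Quinn, Casey, Sam, Ravi}.

6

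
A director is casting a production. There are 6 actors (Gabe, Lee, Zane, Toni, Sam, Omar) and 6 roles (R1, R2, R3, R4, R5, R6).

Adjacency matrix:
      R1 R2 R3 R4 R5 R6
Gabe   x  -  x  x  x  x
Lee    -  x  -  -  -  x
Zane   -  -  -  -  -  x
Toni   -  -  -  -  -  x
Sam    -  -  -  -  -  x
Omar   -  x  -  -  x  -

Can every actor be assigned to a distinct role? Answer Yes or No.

The set {Zane, Toni, Sam} has only 1 neighbour ({R6}), so by Hall's theorem at most 4 of the 6 actors can be matched.
Hence no matching covers every actor.

No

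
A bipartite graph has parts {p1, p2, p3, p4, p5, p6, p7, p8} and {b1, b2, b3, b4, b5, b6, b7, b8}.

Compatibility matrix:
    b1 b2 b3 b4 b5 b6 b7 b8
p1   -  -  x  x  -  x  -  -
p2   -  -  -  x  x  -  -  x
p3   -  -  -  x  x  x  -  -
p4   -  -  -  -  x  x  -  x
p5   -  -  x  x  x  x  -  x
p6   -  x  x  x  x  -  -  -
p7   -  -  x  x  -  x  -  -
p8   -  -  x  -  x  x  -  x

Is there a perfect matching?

The set {p1, p2, p3, p4, p5, p7, p8} has only 5 neighbours ({b3, b4, b5, b6, b8}), so by Hall's theorem at most 6 of the 8 left vertices can be matched.
Hence no matching covers every left vertex.

No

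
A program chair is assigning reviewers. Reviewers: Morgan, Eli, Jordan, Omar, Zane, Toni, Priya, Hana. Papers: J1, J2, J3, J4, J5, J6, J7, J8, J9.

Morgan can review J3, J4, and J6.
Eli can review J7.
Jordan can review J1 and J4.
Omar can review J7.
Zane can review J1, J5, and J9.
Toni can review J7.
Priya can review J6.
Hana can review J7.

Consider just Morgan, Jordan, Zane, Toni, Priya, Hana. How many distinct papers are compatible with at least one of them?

7

The union of neighbours of {Morgan, Jordan, Zane, Toni, Priya, Hana} is {J1, J3, J4, J5, J6, J7, J9}, which has 7 elements.
Since |N(S)| = 7 ≥ |S| = 6, Hall's condition holds for this subset.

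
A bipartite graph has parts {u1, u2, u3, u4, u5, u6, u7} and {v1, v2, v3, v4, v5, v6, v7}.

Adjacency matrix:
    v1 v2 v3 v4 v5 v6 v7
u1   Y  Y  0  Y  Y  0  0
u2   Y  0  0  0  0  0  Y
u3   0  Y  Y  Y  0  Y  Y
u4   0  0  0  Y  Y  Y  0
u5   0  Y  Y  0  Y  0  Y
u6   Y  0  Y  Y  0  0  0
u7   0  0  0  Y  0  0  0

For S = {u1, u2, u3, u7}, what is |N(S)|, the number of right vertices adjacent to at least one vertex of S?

7

The union of neighbours of {u1, u2, u3, u7} is {v1, v2, v3, v4, v5, v6, v7}, which has 7 elements.
Since |N(S)| = 7 ≥ |S| = 4, Hall's condition holds for this subset.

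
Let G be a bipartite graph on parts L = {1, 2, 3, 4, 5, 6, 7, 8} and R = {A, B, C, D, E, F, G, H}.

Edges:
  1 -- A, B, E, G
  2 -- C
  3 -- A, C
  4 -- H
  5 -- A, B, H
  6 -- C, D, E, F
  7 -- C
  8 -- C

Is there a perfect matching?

No

The set {2, 7, 8} has only 1 neighbour ({C}), so by Hall's theorem at most 6 of the 8 left vertices can be matched.
Hence no matching covers every left vertex.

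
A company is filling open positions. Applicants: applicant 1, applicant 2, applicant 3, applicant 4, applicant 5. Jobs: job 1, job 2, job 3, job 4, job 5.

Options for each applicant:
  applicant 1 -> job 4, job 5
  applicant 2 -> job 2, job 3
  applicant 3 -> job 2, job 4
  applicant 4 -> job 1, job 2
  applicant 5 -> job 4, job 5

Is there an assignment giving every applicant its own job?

Yes

One maximum matching: applicant 1→job 5, applicant 2→job 3, applicant 3→job 2, applicant 4→job 1, applicant 5→job 4.
Every applicant is matched, so this is a perfect matching.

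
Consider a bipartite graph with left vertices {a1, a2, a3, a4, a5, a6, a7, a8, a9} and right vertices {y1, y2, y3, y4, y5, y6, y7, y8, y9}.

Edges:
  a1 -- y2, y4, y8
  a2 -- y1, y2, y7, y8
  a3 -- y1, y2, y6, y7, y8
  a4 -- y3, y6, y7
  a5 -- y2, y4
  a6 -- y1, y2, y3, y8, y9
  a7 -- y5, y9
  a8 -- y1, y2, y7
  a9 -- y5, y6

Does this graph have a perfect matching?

Yes

A valid assignment of size 9: a1–y8, a2–y2, a3–y7, a4–y3, a5–y4, a6–y9, a7–y5, a8–y1, a9–y6.
Every left vertex is matched, so this is a perfect matching.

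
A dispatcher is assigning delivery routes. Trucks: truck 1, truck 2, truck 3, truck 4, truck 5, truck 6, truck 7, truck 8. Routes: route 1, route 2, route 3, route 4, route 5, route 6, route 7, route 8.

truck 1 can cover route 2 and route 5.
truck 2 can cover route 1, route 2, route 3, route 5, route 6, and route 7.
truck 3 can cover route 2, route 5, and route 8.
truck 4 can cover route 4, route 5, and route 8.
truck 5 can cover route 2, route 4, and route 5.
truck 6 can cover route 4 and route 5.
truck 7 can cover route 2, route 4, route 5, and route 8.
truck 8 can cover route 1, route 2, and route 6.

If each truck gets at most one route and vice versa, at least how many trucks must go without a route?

One maximum matching: truck 1-route 5, truck 2-route 3, truck 3-route 8, truck 4-route 4, truck 5-route 2, truck 8-route 6.
The set {truck 1, truck 3, truck 4, truck 5, truck 6, truck 7} has only 4 neighbours ({route 2, route 4, route 5, route 8}), so by Hall's theorem at most 6 of the 8 trucks can be matched.
That matches 6 of the 8, leaving 2 unmatched; no matching can do better.

2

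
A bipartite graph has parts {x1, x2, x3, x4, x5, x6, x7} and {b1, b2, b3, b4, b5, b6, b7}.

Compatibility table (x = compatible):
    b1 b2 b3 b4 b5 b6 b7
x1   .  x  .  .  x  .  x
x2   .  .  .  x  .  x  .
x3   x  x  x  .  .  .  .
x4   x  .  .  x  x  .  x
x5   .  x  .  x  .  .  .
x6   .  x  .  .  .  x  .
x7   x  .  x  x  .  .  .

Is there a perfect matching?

For example, pair x1-b7, x2-b4, x3-b1, x4-b5, x5-b2, x6-b6, x7-b3.
All 7 left vertices are covered.

Yes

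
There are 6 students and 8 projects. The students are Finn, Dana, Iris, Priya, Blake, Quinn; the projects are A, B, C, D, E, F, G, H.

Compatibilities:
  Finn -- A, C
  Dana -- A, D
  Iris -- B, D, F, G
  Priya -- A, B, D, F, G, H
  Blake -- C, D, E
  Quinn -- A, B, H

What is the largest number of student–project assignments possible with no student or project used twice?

6

A valid assignment of size 6: Finn–C, Dana–D, Iris–F, Priya–G, Blake–E, Quinn–B.
This saturates every student, so 6 is the maximum.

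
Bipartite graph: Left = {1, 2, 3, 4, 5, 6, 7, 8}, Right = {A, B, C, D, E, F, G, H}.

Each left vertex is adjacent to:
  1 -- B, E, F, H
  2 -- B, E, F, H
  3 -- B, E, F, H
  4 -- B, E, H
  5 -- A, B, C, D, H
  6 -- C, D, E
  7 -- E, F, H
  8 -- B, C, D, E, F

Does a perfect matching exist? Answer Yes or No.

No

The set {1, 2, 3, 4, 7} has only 4 neighbours ({B, E, F, H}), so by Hall's theorem at most 7 of the 8 left vertices can be matched.
Hence no matching covers every left vertex.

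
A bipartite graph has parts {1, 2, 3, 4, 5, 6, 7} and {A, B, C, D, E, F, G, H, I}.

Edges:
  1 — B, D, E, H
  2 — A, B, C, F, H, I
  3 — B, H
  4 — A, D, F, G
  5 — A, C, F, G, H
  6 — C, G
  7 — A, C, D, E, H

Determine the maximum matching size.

7

A valid assignment of size 7: 1-E, 2-H, 3-B, 4-F, 5-G, 6-C, 7-A.
This saturates every left vertex, so 7 is the maximum.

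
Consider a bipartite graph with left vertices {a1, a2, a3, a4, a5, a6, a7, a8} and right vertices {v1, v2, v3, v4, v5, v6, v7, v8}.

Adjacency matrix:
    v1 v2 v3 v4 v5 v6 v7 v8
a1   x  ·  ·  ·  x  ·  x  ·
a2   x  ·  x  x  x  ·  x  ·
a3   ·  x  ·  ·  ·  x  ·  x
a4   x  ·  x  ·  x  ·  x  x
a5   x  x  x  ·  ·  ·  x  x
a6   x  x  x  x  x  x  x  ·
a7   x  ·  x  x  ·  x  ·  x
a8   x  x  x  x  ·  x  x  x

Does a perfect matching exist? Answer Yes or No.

Yes

For example, pair a1–v7, a2–v4, a3–v2, a4–v5, a5–v8, a6–v1, a7–v6, a8–v3.
All 8 left vertices are covered.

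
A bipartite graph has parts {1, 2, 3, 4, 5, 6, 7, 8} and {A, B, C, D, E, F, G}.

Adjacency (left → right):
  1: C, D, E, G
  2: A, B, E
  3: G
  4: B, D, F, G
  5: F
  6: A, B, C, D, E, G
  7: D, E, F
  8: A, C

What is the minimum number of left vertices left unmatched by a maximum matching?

1

For example, pair 1-C, 2-B, 3-G, 4-D, 5-F, 6-A, 7-E.
The set {1, 2, 3, 4, 5, 6, 7, 8} has only 7 neighbours ({A, B, C, D, E, F, G}), so by Hall's theorem at most 7 of the 8 left vertices can be matched.
That matches 7 of the 8, leaving 1 unmatched; no matching can do better.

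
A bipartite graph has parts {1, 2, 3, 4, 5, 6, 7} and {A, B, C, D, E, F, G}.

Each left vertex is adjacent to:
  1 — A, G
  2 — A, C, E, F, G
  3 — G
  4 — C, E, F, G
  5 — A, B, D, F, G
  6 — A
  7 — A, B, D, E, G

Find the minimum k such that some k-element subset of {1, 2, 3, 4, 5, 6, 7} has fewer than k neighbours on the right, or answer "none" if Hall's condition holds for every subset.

3

Take S = {1, 3, 6}. Its neighbourhood is {A, G}, so |N(S)| = 2 < |S| = 3.
Every subset of size less than 3 has at least as many neighbours as members, so 3 is the minimum.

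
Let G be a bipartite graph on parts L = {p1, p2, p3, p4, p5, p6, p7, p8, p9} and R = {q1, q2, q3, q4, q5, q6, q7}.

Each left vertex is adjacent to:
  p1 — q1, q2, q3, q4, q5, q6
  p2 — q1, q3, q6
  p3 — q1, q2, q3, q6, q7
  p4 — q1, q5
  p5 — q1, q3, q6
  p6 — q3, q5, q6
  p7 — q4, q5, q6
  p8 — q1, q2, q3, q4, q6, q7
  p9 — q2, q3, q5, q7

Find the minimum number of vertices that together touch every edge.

7

The 7 edges p1–q2, p2–q1, p3–q7, p4–q5, p5–q3, p6–q6, p7–q4 form a matching, so any vertex cover needs at least 7 vertices (one per matched edge).
Conversely {q1, q2, q3, q4, q5, q6, q7} meets every edge and has exactly 7 vertices, so 7 is optimal.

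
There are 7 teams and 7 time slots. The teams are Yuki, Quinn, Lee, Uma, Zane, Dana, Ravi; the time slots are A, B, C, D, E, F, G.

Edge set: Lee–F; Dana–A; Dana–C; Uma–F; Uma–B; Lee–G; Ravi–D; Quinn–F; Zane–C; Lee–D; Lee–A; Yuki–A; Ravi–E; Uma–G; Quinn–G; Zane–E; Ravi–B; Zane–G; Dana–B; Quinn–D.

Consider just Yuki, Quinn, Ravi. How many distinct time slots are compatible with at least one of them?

The union of neighbours of {Yuki, Quinn, Ravi} is {A, B, D, E, F, G}, which has 6 elements.
Since |N(S)| = 6 ≥ |S| = 3, Hall's condition holds for this subset.

6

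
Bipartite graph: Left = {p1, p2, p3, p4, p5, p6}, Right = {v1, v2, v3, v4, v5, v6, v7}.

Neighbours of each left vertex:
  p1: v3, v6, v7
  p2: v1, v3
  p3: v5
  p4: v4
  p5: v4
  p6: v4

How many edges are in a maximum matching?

For example, pair p1→v6, p2→v1, p3→v5, p4→v4.
The set {p4, p5, p6} has only 1 neighbour ({v4}), so by Hall's theorem at most 4 of the 6 left vertices can be matched.

4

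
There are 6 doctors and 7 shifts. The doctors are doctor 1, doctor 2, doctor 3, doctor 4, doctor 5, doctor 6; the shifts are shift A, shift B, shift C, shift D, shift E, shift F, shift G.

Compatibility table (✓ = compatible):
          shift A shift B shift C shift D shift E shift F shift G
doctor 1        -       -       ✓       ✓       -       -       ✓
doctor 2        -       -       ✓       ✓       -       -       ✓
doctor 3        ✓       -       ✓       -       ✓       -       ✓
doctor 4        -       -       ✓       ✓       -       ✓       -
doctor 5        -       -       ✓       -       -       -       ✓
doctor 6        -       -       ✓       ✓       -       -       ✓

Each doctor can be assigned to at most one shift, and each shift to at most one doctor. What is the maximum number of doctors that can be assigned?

A valid assignment of size 5: doctor 1→shift C, doctor 2→shift D, doctor 3→shift E, doctor 4→shift F, doctor 5→shift G.
The set {doctor 1, doctor 2, doctor 5, doctor 6} has only 3 neighbours ({shift C, shift D, shift G}), so by Hall's theorem at most 5 of the 6 doctors can be matched.

5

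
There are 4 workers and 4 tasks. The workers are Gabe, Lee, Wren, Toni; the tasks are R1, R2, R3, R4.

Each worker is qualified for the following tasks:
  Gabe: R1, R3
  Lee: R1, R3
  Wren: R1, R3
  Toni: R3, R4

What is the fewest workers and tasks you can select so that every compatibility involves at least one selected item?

3

The 3 edges Gabe–R1, Lee–R3, Toni–R4 form a matching, so any vertex cover needs at least 3 vertices (one per matched edge).
Conversely {Toni, R1, R3} meets every edge and has exactly 3 vertices, so 3 is optimal.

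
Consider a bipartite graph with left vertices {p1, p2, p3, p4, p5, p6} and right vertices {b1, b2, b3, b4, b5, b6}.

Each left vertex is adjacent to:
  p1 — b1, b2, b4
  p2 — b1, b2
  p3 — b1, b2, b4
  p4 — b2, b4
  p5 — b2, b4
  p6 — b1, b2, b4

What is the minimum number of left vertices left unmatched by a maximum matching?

3

For example, pair p1→b2, p2→b1, p3→b4.
The set {p1, p2, p3, p4, p5, p6} has only 3 neighbours ({b1, b2, b4}), so by Hall's theorem at most 3 of the 6 left vertices can be matched.
That matches 3 of the 6, leaving 3 unmatched; no matching can do better.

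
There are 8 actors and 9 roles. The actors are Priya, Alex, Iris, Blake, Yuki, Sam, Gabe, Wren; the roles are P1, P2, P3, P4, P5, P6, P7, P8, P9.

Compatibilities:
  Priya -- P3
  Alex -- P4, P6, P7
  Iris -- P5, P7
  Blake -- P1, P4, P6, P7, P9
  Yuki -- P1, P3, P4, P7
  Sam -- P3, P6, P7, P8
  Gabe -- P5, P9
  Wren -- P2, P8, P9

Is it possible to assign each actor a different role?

One maximum matching: Priya–P3, Alex–P6, Iris–P7, Blake–P1, Yuki–P4, Sam–P8, Gabe–P5, Wren–P9.
All 8 actors are covered.

Yes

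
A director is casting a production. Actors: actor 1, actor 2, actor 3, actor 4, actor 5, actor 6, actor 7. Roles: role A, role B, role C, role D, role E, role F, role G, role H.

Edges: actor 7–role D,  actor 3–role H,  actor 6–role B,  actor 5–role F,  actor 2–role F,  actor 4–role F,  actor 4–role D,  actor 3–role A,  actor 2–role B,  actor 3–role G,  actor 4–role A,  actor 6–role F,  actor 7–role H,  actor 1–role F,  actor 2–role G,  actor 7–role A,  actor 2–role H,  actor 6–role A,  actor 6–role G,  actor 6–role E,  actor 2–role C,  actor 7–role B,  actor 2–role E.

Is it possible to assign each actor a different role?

No

The set {actor 1, actor 5} has only 1 neighbour ({role F}), so by Hall's theorem at most 6 of the 7 actors can be matched.
Hence no matching covers every actor.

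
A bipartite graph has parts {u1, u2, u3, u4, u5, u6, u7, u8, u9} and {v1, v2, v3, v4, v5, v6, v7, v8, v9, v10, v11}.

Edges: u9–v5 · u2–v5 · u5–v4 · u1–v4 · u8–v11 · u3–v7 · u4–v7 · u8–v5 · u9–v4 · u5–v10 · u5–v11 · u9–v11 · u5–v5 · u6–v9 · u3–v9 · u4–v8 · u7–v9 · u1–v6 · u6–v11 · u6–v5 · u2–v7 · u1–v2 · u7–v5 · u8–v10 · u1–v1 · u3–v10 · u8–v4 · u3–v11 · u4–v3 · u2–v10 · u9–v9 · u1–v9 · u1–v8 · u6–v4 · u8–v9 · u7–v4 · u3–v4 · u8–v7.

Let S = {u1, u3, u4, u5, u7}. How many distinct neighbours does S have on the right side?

11

The union of neighbours of {u1, u3, u4, u5, u7} is {v1, v2, v3, v4, v5, v6, v7, v8, v9, v10, v11}, which has 11 elements.
Since |N(S)| = 11 ≥ |S| = 5, Hall's condition holds for this subset.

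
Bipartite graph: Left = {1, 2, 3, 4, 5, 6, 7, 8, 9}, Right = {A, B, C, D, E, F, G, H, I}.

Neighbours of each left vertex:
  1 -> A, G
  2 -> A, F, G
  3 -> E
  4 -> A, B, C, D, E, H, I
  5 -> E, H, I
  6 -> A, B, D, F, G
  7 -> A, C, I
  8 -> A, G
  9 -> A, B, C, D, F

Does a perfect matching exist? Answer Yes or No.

For example, pair 1→A, 2→F, 3→E, 4→H, 5→I, 6→D, 7→C, 8→G, 9→B.
Every left vertex is matched, so this is a perfect matching.

Yes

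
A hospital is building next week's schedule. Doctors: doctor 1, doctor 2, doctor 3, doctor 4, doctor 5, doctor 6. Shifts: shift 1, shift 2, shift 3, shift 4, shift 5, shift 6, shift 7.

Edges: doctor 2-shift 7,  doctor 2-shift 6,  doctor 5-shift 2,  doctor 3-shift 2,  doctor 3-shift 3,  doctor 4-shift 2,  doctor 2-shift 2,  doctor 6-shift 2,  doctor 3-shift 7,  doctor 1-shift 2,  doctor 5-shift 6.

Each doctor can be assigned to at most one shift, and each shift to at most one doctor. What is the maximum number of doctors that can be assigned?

4

One maximum matching: doctor 1→shift 2, doctor 2→shift 7, doctor 3→shift 3, doctor 5→shift 6.
The set {doctor 1, doctor 4, doctor 6} has only 1 neighbour ({shift 2}), so by Hall's theorem at most 4 of the 6 doctors can be matched.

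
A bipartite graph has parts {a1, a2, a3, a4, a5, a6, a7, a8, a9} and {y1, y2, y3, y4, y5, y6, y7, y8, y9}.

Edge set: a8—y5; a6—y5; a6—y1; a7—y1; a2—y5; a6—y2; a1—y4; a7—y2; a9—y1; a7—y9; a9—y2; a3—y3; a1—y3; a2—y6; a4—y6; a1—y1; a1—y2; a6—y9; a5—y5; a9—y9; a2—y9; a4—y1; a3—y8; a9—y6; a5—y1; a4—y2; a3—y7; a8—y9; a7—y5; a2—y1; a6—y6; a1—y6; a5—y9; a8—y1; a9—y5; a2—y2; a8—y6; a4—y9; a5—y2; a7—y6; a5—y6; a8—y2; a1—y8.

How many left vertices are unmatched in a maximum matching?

2

One maximum matching: a1–y4, a2–y5, a3–y3, a4–y2, a5–y1, a6–y9, a7–y6.
The set {a2, a4, a5, a6, a7, a8, a9} has only 5 neighbours ({y1, y2, y5, y6, y9}), so by Hall's theorem at most 7 of the 9 left vertices can be matched.
That matches 7 of the 9, leaving 2 unmatched; no matching can do better.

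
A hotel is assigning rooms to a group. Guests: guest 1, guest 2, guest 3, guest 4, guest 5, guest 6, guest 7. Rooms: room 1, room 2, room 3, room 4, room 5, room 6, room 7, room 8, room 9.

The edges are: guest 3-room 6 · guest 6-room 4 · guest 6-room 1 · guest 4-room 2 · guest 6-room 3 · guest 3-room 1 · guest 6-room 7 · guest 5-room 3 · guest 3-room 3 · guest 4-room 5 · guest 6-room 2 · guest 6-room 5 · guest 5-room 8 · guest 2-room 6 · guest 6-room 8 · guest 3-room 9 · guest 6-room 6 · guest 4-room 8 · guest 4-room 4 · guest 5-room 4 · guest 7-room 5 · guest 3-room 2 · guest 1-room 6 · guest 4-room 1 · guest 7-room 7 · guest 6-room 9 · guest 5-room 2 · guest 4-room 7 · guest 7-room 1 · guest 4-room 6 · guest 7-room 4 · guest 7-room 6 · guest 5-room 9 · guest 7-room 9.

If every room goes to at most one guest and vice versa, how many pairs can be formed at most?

6

For example, pair guest 1→room 6, guest 3→room 9, guest 4→room 2, guest 5→room 8, guest 6→room 5, guest 7→room 4.
The set {guest 1, guest 2} has only 1 neighbour ({room 6}), so by Hall's theorem at most 6 of the 7 guests can be matched.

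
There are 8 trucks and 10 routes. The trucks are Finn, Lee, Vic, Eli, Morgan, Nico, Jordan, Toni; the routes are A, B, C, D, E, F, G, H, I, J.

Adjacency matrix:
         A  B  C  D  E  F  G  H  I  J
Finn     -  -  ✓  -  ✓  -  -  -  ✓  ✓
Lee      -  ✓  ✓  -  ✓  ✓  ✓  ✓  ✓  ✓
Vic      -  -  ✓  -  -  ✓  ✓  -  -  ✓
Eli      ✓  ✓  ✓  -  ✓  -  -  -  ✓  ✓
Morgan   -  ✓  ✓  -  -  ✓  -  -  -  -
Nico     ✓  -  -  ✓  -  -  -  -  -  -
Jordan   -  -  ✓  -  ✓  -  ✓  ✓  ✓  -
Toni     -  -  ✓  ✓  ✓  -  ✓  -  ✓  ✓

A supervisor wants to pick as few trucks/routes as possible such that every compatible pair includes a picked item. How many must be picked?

8

The 8 edges Finn–C, Lee–G, Vic–F, Eli–A, Morgan–B, Nico–D, Jordan–E, Toni–J form a matching, so any vertex cover needs at least 8 vertices (one per matched edge).
Conversely {Finn, Lee, Vic, Eli, Morgan, Nico, Jordan, Toni} meets every edge and has exactly 8 vertices, so 8 is optimal.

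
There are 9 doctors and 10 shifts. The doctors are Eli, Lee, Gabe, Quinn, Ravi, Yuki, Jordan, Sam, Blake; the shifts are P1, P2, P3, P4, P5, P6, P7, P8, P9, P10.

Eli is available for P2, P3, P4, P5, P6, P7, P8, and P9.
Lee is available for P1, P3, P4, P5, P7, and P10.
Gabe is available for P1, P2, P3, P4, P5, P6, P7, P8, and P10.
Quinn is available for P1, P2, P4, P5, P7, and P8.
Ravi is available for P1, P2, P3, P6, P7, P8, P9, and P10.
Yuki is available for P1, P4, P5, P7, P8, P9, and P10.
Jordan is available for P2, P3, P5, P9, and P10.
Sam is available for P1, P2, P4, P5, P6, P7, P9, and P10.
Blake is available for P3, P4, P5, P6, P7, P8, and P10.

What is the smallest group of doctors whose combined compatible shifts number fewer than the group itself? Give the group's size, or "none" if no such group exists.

A matching saturating every doctor exists, for instance Eli→P7, Lee→P5, Gabe→P6, Quinn→P4, Ravi→P1, Yuki→P8, Jordan→P10, Sam→P2, Blake→P3.
By Hall's marriage theorem, this means |N(S)| ≥ |S| for every subset S, so no violating subset exists.

none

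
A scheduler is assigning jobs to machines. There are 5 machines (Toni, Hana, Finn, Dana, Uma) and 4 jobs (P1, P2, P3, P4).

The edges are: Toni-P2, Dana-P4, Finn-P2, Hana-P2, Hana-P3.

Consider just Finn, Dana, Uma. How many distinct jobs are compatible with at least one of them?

2

The union of neighbours of {Finn, Dana, Uma} is {P2, P4}, which has 2 elements.
Since |N(S)| = 2 < |S| = 3, Hall's condition fails for this subset.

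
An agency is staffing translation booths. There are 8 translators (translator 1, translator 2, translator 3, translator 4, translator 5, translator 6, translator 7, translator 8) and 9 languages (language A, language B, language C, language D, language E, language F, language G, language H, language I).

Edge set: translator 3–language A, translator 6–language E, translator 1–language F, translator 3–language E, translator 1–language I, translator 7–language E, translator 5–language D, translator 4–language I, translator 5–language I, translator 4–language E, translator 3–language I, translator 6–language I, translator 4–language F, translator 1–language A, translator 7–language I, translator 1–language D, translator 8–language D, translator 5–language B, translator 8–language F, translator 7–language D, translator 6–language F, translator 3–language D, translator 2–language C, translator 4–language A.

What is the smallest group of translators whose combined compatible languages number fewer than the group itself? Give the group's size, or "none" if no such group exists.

6

Take S = {translator 1, translator 3, translator 4, translator 6, translator 7, translator 8}. Its neighbourhood is {language A, language D, language E, language F, language I}, so |N(S)| = 5 < |S| = 6.
Every subset of size less than 6 has at least as many neighbours as members, so 6 is the minimum.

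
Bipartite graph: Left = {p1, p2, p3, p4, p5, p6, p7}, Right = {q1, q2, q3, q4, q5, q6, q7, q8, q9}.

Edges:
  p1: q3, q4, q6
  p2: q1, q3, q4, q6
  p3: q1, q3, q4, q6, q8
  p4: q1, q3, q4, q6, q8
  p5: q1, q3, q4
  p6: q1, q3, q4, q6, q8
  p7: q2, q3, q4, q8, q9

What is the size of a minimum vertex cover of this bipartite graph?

A maximum matching has 6 edges (e.g. p1–q3, p2–q1, p3–q6, p4–q8, p5–q4, p7–q9).
By König's theorem the minimum vertex cover has the same size. One such cover is {p7, q1, q3, q4, q6, q8}.

6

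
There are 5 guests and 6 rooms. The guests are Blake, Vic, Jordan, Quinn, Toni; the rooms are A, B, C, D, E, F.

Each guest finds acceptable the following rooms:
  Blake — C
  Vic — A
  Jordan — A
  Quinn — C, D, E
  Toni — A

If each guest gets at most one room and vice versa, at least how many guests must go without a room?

2

One maximum matching: Blake→C, Vic→A, Quinn→E.
The set {Vic, Jordan, Toni} has only 1 neighbour ({A}), so by Hall's theorem at most 3 of the 5 guests can be matched.
That matches 3 of the 5, leaving 2 unmatched; no matching can do better.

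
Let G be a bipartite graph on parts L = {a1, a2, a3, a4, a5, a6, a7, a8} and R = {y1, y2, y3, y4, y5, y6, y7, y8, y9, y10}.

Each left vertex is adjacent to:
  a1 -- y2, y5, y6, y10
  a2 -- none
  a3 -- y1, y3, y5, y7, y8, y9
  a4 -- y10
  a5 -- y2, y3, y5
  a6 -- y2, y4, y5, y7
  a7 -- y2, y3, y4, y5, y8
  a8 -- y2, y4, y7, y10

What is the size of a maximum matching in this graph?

One maximum matching: a1→y5, a3→y9, a4→y10, a5→y3, a6→y2, a7→y4, a8→y7.
The set {a2} has only 0 neighbours (∅), so by Hall's theorem at most 7 of the 8 left vertices can be matched.

7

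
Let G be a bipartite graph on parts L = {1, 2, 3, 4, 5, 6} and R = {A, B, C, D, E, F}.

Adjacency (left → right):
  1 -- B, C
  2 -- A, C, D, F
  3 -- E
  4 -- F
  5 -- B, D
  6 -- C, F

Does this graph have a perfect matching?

One maximum matching: 1-B, 2-A, 3-E, 4-F, 5-D, 6-C.
Every left vertex is matched, so this is a perfect matching.

Yes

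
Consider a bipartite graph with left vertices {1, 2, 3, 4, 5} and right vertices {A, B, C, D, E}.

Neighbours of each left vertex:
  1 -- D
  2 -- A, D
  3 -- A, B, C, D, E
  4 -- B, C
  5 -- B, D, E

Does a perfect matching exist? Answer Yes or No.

One maximum matching: 1→D, 2→A, 3→E, 4→C, 5→B.
Every left vertex is matched, so this is a perfect matching.

Yes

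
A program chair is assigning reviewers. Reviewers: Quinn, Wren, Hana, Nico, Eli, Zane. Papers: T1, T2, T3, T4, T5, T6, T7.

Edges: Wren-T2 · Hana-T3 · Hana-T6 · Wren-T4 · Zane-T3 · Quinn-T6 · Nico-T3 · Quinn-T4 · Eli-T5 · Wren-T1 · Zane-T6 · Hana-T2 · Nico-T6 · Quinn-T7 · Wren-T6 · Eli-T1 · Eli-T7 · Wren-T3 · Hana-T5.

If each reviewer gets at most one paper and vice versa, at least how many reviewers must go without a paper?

A valid assignment of size 6: Quinn–T7, Wren–T4, Hana–T2, Nico–T3, Eli–T5, Zane–T6.
All 6 reviewers are matched, so no larger matching exists.
That matches 6 of the 6, leaving 0 unmatched; no matching can do better.

0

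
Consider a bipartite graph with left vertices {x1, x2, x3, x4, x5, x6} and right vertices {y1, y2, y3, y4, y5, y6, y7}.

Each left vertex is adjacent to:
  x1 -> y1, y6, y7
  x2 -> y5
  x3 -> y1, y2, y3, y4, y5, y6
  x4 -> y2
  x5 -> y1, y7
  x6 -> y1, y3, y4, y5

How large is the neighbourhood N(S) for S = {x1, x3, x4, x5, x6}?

The union of neighbours of {x1, x3, x4, x5, x6} is {y1, y2, y3, y4, y5, y6, y7}, which has 7 elements.
Since |N(S)| = 7 ≥ |S| = 5, Hall's condition holds for this subset.

7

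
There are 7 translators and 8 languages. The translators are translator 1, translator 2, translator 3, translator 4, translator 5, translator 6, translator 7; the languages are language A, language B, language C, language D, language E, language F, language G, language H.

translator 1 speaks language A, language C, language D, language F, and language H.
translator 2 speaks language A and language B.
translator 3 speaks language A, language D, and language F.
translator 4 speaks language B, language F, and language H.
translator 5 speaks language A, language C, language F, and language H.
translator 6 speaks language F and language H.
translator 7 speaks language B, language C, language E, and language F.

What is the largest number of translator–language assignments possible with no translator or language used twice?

A valid assignment of size 7: translator 1–language C, translator 2–language B, translator 3–language D, translator 4–language H, translator 5–language A, translator 6–language F, translator 7–language E.
All 7 translators are matched, so no larger matching exists.

7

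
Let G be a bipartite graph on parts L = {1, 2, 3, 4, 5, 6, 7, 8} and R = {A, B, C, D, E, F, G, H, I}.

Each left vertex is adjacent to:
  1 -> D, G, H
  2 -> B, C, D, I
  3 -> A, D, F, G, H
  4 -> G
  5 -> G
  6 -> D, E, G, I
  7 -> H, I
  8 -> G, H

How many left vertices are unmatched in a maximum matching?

For example, pair 1→D, 2→B, 3→A, 4→G, 6→E, 7→I, 8→H.
The set {4, 5} has only 1 neighbour ({G}), so by Hall's theorem at most 7 of the 8 left vertices can be matched.
That matches 7 of the 8, leaving 1 unmatched; no matching can do better.

1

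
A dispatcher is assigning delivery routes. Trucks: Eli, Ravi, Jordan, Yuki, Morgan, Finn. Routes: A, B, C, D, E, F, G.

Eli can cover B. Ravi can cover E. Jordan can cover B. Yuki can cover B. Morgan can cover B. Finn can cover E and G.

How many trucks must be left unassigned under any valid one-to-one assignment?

A valid assignment of size 3: Eli-B, Ravi-E, Finn-G.
The set {Eli, Jordan, Yuki, Morgan} has only 1 neighbour ({B}), so by Hall's theorem at most 3 of the 6 trucks can be matched.
That matches 3 of the 6, leaving 3 unmatched; no matching can do better.

3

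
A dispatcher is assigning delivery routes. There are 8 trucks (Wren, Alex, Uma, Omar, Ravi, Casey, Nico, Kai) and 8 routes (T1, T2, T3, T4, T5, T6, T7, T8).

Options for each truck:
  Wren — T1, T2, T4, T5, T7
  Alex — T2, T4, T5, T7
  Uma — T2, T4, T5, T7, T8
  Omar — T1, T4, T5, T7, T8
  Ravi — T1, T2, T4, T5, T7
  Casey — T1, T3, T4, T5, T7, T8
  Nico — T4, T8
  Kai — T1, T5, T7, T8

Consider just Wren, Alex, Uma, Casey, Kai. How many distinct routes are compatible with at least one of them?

The union of neighbours of {Wren, Alex, Uma, Casey, Kai} is {T1, T2, T3, T4, T5, T7, T8}, which has 7 elements.
Since |N(S)| = 7 ≥ |S| = 5, Hall's condition holds for this subset.

7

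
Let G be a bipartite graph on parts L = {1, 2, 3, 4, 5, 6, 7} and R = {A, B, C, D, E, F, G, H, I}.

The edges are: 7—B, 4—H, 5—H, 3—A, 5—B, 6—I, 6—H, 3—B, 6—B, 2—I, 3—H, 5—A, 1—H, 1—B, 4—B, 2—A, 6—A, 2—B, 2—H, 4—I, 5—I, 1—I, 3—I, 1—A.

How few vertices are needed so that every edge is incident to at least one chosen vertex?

4

{A, B, H, I} is a vertex cover of size 4: every edge has an endpoint in this set.
No smaller cover exists because 1–I, 2–H, 3–A, 4–B is a matching of size 4, and a cover must include an endpoint of each of these disjoint edges (König's theorem).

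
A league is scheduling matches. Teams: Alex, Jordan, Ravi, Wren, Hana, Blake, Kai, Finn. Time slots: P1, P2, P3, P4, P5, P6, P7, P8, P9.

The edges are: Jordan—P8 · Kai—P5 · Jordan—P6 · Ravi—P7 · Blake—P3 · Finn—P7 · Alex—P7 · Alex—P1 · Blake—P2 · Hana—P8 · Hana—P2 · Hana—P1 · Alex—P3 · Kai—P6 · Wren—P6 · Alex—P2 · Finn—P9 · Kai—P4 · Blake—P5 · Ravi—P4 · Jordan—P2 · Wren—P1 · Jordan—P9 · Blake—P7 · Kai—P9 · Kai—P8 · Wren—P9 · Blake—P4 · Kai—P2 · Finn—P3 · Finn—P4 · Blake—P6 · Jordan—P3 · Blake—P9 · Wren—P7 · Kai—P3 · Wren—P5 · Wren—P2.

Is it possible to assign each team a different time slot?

One maximum matching: Alex-P7, Jordan-P8, Ravi-P4, Wren-P6, Hana-P1, Blake-P2, Kai-P3, Finn-P9.
All 8 teams are covered.

Yes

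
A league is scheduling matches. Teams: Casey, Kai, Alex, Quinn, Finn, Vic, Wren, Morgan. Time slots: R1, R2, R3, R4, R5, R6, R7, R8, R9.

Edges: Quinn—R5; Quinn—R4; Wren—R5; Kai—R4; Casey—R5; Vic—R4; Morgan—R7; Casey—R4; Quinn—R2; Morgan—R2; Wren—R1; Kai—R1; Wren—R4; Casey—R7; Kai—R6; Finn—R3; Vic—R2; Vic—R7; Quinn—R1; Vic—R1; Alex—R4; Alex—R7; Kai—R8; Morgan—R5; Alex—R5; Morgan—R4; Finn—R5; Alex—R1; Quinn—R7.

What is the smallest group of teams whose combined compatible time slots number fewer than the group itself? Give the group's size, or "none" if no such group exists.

Take S = {Casey, Alex, Quinn, Vic, Wren, Morgan}. Its neighbourhood is {R1, R2, R4, R5, R7}, so |N(S)| = 5 < |S| = 6.
Every subset of size less than 6 has at least as many neighbours as members, so 6 is the minimum.

6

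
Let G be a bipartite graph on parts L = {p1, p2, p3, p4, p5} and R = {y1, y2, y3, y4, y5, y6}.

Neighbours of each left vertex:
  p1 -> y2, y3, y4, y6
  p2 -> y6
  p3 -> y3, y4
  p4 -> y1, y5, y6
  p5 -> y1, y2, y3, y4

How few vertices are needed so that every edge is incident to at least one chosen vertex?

The 5 edges p1–y2, p2–y6, p3–y4, p4–y1, p5–y3 form a matching, so any vertex cover needs at least 5 vertices (one per matched edge).
Conversely {p1, p2, p3, p4, p5} meets every edge and has exactly 5 vertices, so 5 is optimal.

5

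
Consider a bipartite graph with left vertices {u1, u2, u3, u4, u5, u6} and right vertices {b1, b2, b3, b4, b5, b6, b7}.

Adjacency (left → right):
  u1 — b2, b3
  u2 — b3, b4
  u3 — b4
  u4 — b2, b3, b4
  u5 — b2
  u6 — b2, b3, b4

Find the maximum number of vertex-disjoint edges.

3

One maximum matching: u1–b2, u2–b3, u3–b4.
The set {u1, u2, u3, u4, u5, u6} has only 3 neighbours ({b2, b3, b4}), so by Hall's theorem at most 3 of the 6 left vertices can be matched.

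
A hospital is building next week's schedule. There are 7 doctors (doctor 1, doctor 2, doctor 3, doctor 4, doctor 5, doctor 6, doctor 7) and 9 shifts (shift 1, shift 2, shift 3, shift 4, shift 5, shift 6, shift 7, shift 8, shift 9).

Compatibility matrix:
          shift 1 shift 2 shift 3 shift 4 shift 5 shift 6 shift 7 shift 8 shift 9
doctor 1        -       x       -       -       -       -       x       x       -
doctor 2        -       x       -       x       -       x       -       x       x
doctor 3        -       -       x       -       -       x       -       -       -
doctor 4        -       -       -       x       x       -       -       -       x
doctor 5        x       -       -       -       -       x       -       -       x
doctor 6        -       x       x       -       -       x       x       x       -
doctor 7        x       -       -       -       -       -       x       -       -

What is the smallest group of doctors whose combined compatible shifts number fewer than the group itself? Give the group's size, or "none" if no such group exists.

none

A matching saturating every doctor exists, for instance doctor 1→shift 2, doctor 2→shift 8, doctor 3→shift 3, doctor 4→shift 5, doctor 5→shift 6, doctor 6→shift 7, doctor 7→shift 1.
By Hall's marriage theorem, this means |N(S)| ≥ |S| for every subset S, so no violating subset exists.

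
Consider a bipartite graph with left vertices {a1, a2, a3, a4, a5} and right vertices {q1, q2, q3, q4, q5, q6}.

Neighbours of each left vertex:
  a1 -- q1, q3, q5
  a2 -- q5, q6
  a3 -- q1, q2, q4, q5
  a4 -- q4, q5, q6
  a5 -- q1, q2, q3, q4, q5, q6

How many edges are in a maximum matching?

5

One maximum matching: a1–q3, a2–q5, a3–q2, a4–q6, a5–q4.
All 5 left vertices are matched, so no larger matching exists.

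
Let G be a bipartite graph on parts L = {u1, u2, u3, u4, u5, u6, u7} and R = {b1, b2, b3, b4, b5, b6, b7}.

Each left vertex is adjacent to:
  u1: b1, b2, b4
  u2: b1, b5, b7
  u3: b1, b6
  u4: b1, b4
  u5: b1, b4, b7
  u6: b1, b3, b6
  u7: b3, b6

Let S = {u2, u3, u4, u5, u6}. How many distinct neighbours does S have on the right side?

6

The union of neighbours of {u2, u3, u4, u5, u6} is {b1, b3, b4, b5, b6, b7}, which has 6 elements.
Since |N(S)| = 6 ≥ |S| = 5, Hall's condition holds for this subset.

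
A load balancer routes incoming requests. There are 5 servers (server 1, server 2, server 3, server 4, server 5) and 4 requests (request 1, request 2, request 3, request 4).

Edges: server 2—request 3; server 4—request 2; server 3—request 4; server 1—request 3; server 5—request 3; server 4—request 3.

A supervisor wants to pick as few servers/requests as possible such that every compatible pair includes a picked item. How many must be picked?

{server 3, server 4, request 3} is a vertex cover of size 3: every edge has an endpoint in this set.
No smaller cover exists because server 1–request 3, server 3–request 4, server 4–request 2 is a matching of size 3, and a cover must include an endpoint of each of these disjoint edges (König's theorem).

3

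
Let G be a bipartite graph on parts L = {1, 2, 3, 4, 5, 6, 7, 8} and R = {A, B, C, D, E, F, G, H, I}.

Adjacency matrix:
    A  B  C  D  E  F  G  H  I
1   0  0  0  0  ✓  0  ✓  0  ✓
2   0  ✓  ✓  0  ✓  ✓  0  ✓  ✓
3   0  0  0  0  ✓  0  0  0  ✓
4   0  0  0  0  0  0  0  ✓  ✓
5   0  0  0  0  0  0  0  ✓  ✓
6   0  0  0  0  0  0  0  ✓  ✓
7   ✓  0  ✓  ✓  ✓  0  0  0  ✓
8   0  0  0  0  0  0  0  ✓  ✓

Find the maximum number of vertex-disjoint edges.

6

One maximum matching: 1-G, 2-B, 3-E, 4-I, 5-H, 7-A.
The set {4, 5, 6, 8} has only 2 neighbours ({H, I}), so by Hall's theorem at most 6 of the 8 left vertices can be matched.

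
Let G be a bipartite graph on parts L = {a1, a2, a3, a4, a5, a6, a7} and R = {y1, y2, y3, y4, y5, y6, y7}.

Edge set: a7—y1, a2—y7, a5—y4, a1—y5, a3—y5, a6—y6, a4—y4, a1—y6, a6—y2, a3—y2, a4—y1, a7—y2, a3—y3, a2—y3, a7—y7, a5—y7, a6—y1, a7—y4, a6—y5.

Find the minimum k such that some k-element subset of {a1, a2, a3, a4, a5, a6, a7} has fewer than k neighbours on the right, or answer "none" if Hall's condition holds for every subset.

A matching saturating every left vertex exists, for instance a1→y6, a2→y3, a3→y5, a4→y1, a5→y4, a6→y2, a7→y7.
By Hall's marriage theorem, this means |N(S)| ≥ |S| for every subset S, so no violating subset exists.

none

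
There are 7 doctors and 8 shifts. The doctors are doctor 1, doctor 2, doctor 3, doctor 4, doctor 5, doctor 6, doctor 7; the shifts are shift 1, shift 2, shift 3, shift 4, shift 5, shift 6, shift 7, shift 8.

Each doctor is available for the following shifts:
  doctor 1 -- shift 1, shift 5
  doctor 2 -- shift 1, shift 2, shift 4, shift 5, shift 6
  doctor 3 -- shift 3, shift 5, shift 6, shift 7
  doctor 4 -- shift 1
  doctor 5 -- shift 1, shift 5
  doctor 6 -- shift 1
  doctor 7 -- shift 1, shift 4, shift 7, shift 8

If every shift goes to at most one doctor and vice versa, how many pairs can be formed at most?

A valid assignment of size 5: doctor 1–shift 5, doctor 2–shift 6, doctor 3–shift 3, doctor 4–shift 1, doctor 7–shift 8.
The set {doctor 1, doctor 4, doctor 5, doctor 6} has only 2 neighbours ({shift 1, shift 5}), so by Hall's theorem at most 5 of the 7 doctors can be matched.

5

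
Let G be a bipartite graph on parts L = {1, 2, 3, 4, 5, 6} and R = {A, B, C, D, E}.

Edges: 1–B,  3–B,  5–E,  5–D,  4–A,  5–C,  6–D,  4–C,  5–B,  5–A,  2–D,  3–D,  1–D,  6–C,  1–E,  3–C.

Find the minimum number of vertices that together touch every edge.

5

{A, B, C, D, E} is a vertex cover of size 5: every edge has an endpoint in this set.
No smaller cover exists because 1–E, 2–D, 3–B, 4–C, 5–A is a matching of size 5, and a cover must include an endpoint of each of these disjoint edges (König's theorem).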